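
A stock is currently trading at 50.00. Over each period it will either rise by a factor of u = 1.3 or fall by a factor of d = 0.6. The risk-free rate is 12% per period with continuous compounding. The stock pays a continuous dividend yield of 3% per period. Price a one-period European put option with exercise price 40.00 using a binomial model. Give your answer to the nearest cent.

Per-period risk-free factor R = e^0.12 = 1.1275; dividend-adjusted growth = e^(0.12−0.03) = 1.0942.
Risk-neutral probability p = (1.0942 − 0.6)/(1.3 − 0.6) = 0.4942/0.7000 = 0.7060
Terminal stock prices: S_u = 65, S_d = 30
Terminal payoffs (K − S): max(-25, 0) = 0, max(10, 0) = 10
Node 0 (S = 50): V_0 = e^(−0.12)·[0.7060·0.0000 + 0.2940·10.0000] = 2.6079

2.61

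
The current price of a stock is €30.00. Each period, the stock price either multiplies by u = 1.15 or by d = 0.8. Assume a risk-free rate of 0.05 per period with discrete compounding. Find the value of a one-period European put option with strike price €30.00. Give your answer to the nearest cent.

Risk-neutral probability p = (1 + 0.05 − 0.8)/(1.15 − 0.8) = 0.2500/0.3500 = 0.7143
Terminal stock prices: S_u = 34.5, S_d = 24
Terminal payoffs (K − S): max(-4.5, 0) = 0, max(6, 0) = 6
Node 0 (S = 30): V_0 = 1/1.05·[0.7143·0.0000 + 0.2857·6.0000] = 1.6327

€1.63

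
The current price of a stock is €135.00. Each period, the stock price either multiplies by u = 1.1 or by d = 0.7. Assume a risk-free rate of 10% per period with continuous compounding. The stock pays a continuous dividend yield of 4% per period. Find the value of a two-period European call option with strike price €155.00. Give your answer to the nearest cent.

Per-period risk-free factor R = e^0.1 = 1.1052; dividend-adjusted growth = e^(0.1−0.04) = 1.0618.
Risk-neutral probability p = (1.0618 − 0.7)/(1.1 − 0.7) = 0.3618/0.4000 = 0.9046
Terminal stock prices: S_uu = 163.4, S_ud = 103.9, S_dd = 66.15
Terminal payoffs (S − K): max(8.35, 0) = 8.35, max(-51.05, 0) = 0, max(-88.85, 0) = 0
Node u (S = 148.5): V_u = e^(−0.1)·[0.9046·8.3500 + 0.0954·0.0000] = 6.8345
Node d (S = 94.5): V_d = e^(−0.1)·[0.9046·0.0000 + 0.0954·0.0000] = 0.0000
Node 0 (S = 135): V_0 = e^(−0.1)·[0.9046·6.8345 + 0.0954·0.0000] = 5.5941

€5.59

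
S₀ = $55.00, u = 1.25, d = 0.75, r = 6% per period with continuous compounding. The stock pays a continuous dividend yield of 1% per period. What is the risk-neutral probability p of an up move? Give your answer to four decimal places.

Per-period risk-free factor R = e^0.06 = 1.0618; dividend-adjusted growth = e^(0.06−0.01) = 1.0513.
Risk-neutral probability p = (1.0513 − 0.75)/(1.25 − 0.75) = 0.3013/0.5000 = 0.6025

p = 0.6025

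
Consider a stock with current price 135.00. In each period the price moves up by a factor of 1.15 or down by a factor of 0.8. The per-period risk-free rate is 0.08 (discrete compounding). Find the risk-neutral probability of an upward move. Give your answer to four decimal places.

Risk-neutral probability p = (1 + 0.08 − 0.8)/(1.15 − 0.8) = 0.2800/0.3500 = 0.8000

p = 0.8000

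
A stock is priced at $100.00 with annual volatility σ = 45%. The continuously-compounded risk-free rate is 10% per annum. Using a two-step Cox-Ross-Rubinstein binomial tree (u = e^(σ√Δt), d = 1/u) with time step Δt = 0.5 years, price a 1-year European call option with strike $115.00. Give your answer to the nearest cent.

CRR parameters: u = e^(σ√Δt) = e^(0.45·√0.5) = 1.3746, d = 1/u = 0.7275
Per-period rate: rΔt = 0.1·0.5 = 0.05, so R = e^0.05 = 1.0513
Risk-neutral probability p = (e^0.05 − 0.7275)/(1.3746 − 0.7275) = 0.3238/0.6472 = 0.5003
Terminal stock prices: S_uu = 189, S_ud = 100, S_dd = 52.92
Terminal payoffs (S − K): max(73.97, 0) = 73.97, max(-15, 0) = 0, max(-62.08, 0) = 0
Node u (S = 137.5): V_u = e^(−0.05)·[0.5003·73.9658 + 0.4997·0.0000] = 35.2029
Node d (S = 72.75): V_d = e^(−0.05)·[0.5003·0.0000 + 0.4997·0.0000] = 0.0000
Node 0 (S = 100): V_0 = e^(−0.05)·[0.5003·35.2029 + 0.4997·0.0000] = 16.7543

$16.75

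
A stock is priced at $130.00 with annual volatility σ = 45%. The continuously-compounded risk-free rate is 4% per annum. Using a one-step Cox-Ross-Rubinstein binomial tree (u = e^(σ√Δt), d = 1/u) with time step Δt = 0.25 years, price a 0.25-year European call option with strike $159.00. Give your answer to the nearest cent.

$1.75

CRR parameters: u = e^(σ√Δt) = e^(0.45·√0.25) = 1.2523, d = 1/u = 0.7985
Per-period rate: rΔt = 0.04·0.25 = 0.01, so R = e^0.01 = 1.0101
Risk-neutral probability p = (e^0.01 − 0.7985)/(1.2523 − 0.7985) = 0.2115/0.4538 = 0.4661
Terminal stock prices: S_u = 162.8, S_d = 103.8
Terminal payoffs (S − K): max(3.802, 0) = 3.802, max(-55.19, 0) = 0
Node 0 (S = 130): V_0 = e^(−0.01)·[0.4661·3.8020 + 0.5339·0.0000] = 1.7546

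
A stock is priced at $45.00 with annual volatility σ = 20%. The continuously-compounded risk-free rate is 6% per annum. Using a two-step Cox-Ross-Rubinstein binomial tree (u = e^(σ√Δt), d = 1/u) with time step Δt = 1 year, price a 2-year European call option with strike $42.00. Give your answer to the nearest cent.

CRR parameters: u = e^(σ√Δt) = e^(0.2·√1) = 1.2214, d = 1/u = 0.8187
Per-period rate: rΔt = 0.06·1 = 0.06, so R = e^0.06 = 1.0618
Risk-neutral probability p = (e^0.06 − 0.8187)/(1.2214 − 0.8187) = 0.2431/0.4027 = 0.6037
Terminal stock prices: S_uu = 67.13, S_ud = 45, S_dd = 30.16
Terminal payoffs (S − K): max(25.13, 0) = 25.13, max(3, 0) = 3, max(-11.84, 0) = 0
Node u (S = 54.96): V_u = e^(−0.06)·[0.6037·25.1321 + 0.3963·3.0000] = 15.4090
Node d (S = 36.84): V_d = e^(−0.06)·[0.6037·3.0000 + 0.3963·0.0000] = 1.7057
Node 0 (S = 45): V_0 = e^(−0.06)·[0.6037·15.4090 + 0.3963·1.7057] = 9.3977

$9.40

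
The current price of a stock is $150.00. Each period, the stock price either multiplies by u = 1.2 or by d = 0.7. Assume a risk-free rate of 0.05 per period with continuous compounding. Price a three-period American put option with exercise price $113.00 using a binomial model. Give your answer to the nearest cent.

$5.82

Risk-neutral probability p = (e^0.05 − 0.7)/(1.2 − 0.7) = 0.3513/0.5000 = 0.7025
Terminal stock prices: S_uuu = 259.2, S_uud = 151.2, S_udd = 88.2, S_ddd = 51.45
Terminal payoffs (K − S): max(-146.2, 0) = 0, max(-38.2, 0) = 0, max(24.8, 0) = 24.8, max(61.55, 0) = 61.55
Node uu (S = 216): continuation = e^(−0.05)·[0.7025·0.0000 + 0.2975·0.0000] = 0.0000; exercise value = 0.0000 ≤ continuation, so V_uu = 0.0000
Node ud (S = 126): continuation = e^(−0.05)·[0.7025·0.0000 + 0.2975·24.8000] = 7.0172; exercise value = 0.0000 ≤ continuation, so V_ud = 7.0172
Node dd (S = 73.5): continuation = e^(−0.05)·[0.7025·24.8000 + 0.2975·61.5500] = 33.9889; exercise value = 39.5000 > continuation, so V_dd = 39.5000 (exercise)
Node u (S = 180): continuation = e^(−0.05)·[0.7025·0.0000 + 0.2975·7.0172] = 1.9855; exercise value = 0.0000 ≤ continuation, so V_u = 1.9855
Node d (S = 105): continuation = e^(−0.05)·[0.7025·7.0172 + 0.2975·39.5000] = 15.8660; exercise value = 8.0000 ≤ continuation, so V_d = 15.8660
Node 0 (S = 150): continuation = e^(−0.05)·[0.7025·1.9855 + 0.2975·15.8660] = 5.8162; exercise value = 0.0000 ≤ continuation, so V_0 = 5.8162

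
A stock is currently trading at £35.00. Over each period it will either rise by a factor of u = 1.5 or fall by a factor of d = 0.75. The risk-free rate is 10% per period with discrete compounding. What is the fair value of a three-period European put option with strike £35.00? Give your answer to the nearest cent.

Risk-neutral probability p = (1 + 0.1 − 0.75)/(1.5 − 0.75) = 0.3500/0.7500 = 0.4667
Terminal stock prices: S_uuu = 118.1, S_uud = 59.06, S_udd = 29.53, S_ddd = 14.77
Terminal payoffs (K − S): max(-83.12, 0) = 0, max(-24.06, 0) = 0, max(5.469, 0) = 5.469, max(20.23, 0) = 20.23
Node uu (S = 78.75): V_uu = 1/1.1·[0.4667·0.0000 + 0.5333·0.0000] = 0.0000
Node ud (S = 39.38): V_ud = 1/1.1·[0.4667·0.0000 + 0.5333·5.4688] = 2.6515
Node dd (S = 19.69): V_dd = 1/1.1·[0.4667·5.4688 + 0.5333·20.2344] = 12.1307
Node u (S = 52.5): V_u = 1/1.1·[0.4667·0.0000 + 0.5333·2.6515] = 1.2856
Node d (S = 26.25): V_d = 1/1.1·[0.4667·2.6515 + 0.5333·12.1307] = 7.0064
Node 0 (S = 35): V_0 = 1/1.1·[0.4667·1.2856 + 0.5333·7.0064] = 3.9425

£3.94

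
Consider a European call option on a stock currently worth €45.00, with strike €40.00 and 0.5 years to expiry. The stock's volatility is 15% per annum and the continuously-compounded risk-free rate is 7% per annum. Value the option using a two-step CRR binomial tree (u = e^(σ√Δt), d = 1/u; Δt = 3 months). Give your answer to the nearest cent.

CRR parameters: u = e^(σ√Δt) = e^(0.15·√0.25) = 1.0779, d = 1/u = 0.9277
Per-period rate: rΔt = 0.07·0.25 = 0.0175, so R = e^0.0175 = 1.0177
Risk-neutral probability p = (e^0.0175 − 0.9277)/(1.0779 − 0.9277) = 0.0899/0.1501 = 0.5988
Terminal stock prices: S_uu = 52.28, S_ud = 45, S_dd = 38.73
Terminal payoffs (S − K): max(12.28, 0) = 12.28, max(5, 0) = 5, max(-1.268, 0) = 0
Node u (S = 48.5): V_u = e^(−0.0175)·[0.5988·12.2825 + 0.4012·5.0000] = 9.1987
Node d (S = 41.75): V_d = e^(−0.0175)·[0.5988·5.0000 + 0.4012·0.0000] = 2.9423
Node 0 (S = 45): V_0 = e^(−0.0175)·[0.5988·9.1987 + 0.4012·2.9423] = 6.5728

€6.57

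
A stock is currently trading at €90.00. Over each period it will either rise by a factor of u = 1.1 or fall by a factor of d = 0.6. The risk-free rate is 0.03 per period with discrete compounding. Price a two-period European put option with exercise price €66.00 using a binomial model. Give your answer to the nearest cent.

€2.12

Risk-neutral probability p = (1 + 0.03 − 0.6)/(1.1 − 0.6) = 0.4300/0.5000 = 0.8600
Terminal stock prices: S_uu = 108.9, S_ud = 59.4, S_dd = 32.4
Terminal payoffs (K − S): max(-42.9, 0) = 0, max(6.6, 0) = 6.6, max(33.6, 0) = 33.6
Node u (S = 99): V_u = 1/1.03·[0.8600·0.0000 + 0.1400·6.6000] = 0.8971
Node d (S = 54): V_d = 1/1.03·[0.8600·6.6000 + 0.1400·33.6000] = 10.0777
Node 0 (S = 90): V_0 = 1/1.03·[0.8600·0.8971 + 0.1400·10.0777] = 2.1188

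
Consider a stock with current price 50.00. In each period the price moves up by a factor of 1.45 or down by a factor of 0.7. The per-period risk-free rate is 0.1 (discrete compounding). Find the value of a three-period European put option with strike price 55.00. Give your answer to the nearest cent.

7.99

Risk-neutral probability p = (1 + 0.1 − 0.7)/(1.45 − 0.7) = 0.4000/0.7500 = 0.5333
Terminal stock prices: S_uuu = 152.4, S_uud = 73.59, S_udd = 35.52, S_ddd = 17.15
Terminal payoffs (K − S): max(-97.43, 0) = 0, max(-18.59, 0) = 0, max(19.48, 0) = 19.48, max(37.85, 0) = 37.85
Node uu (S = 105.1): V_uu = 1/1.1·[0.5333·0.0000 + 0.4667·0.0000] = 0.0000
Node ud (S = 50.75): V_ud = 1/1.1·[0.5333·0.0000 + 0.4667·19.4750] = 8.2621
Node dd (S = 24.5): V_dd = 1/1.1·[0.5333·19.4750 + 0.4667·37.8500] = 25.5000
Node u (S = 72.5): V_u = 1/1.1·[0.5333·0.0000 + 0.4667·8.2621] = 3.5051
Node d (S = 35): V_d = 1/1.1·[0.5333·8.2621 + 0.4667·25.5000] = 14.8241
Node 0 (S = 50): V_0 = 1/1.1·[0.5333·3.5051 + 0.4667·14.8241] = 7.9885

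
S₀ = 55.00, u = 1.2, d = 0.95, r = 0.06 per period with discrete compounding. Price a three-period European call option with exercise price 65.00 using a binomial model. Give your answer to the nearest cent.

Risk-neutral probability p = (1 + 0.06 − 0.95)/(1.2 − 0.95) = 0.1100/0.2500 = 0.4400
Terminal stock prices: S_uuu = 95.04, S_uud = 75.24, S_udd = 59.56, S_ddd = 47.16
Terminal payoffs (S − K): max(30.04, 0) = 30.04, max(10.24, 0) = 10.24, max(-5.435, 0) = 0, max(-17.84, 0) = 0
Node uu (S = 79.2): V_uu = 1/1.06·[0.4400·30.0400 + 0.5600·10.2400] = 17.8792
Node ud (S = 62.7): V_ud = 1/1.06·[0.4400·10.2400 + 0.5600·0.0000] = 4.2506
Node dd (S = 49.64): V_dd = 1/1.06·[0.4400·0.0000 + 0.5600·0.0000] = 0.0000
Node u (S = 66): V_u = 1/1.06·[0.4400·17.8792 + 0.5600·4.2506] = 9.6672
Node d (S = 52.25): V_d = 1/1.06·[0.4400·4.2506 + 0.5600·0.0000] = 1.7644
Node 0 (S = 55): V_0 = 1/1.06·[0.4400·9.6672 + 0.5600·1.7644] = 4.9449

4.94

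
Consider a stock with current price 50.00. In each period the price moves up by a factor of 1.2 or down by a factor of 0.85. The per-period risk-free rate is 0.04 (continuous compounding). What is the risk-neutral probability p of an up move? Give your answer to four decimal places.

Risk-neutral probability p = (e^0.04 − 0.85)/(1.2 − 0.85) = 0.1908/0.3500 = 0.5452

p = 0.5452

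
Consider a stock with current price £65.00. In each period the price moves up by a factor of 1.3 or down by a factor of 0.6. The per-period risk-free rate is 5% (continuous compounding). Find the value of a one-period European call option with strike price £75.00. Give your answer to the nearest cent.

Risk-neutral probability p = (e^0.05 − 0.6)/(1.3 − 0.6) = 0.4513/0.7000 = 0.6447
Terminal stock prices: S_u = 84.5, S_d = 39
Terminal payoffs (S − K): max(9.5, 0) = 9.5, max(-36, 0) = 0
Node 0 (S = 65): V_0 = e^(−0.05)·[0.6447·9.5000 + 0.3553·0.0000] = 5.8257

£5.83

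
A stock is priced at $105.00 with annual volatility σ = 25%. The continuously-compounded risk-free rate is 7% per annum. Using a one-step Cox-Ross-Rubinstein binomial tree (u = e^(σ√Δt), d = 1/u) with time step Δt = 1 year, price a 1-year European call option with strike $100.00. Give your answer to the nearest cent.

$18.88

CRR parameters: u = e^(σ√Δt) = e^(0.25·√1) = 1.2840, d = 1/u = 0.7788
Per-period rate: rΔt = 0.07·1 = 0.07, so R = e^0.07 = 1.0725
Risk-neutral probability p = (e^0.07 − 0.7788)/(1.2840 − 0.7788) = 0.2937/0.5052 = 0.5813
Terminal stock prices: S_u = 134.8, S_d = 81.77
Terminal payoffs (S − K): max(34.82, 0) = 34.82, max(-18.23, 0) = 0
Node 0 (S = 105): V_0 = e^(−0.07)·[0.5813·34.8227 + 0.4187·0.0000] = 18.8752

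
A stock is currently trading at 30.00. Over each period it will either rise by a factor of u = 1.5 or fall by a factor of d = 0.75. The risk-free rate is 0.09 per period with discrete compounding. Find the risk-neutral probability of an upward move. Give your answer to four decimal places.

p = 0.4533

Risk-neutral probability p = (1 + 0.09 − 0.75)/(1.5 − 0.75) = 0.3400/0.7500 = 0.4533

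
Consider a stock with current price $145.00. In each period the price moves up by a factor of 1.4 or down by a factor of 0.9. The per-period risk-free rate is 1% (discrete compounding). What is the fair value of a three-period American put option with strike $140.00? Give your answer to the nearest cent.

$15.80

Risk-neutral probability p = (1 + 0.01 − 0.9)/(1.4 − 0.9) = 0.1100/0.5000 = 0.2200
Terminal stock prices: S_uuu = 397.9, S_uud = 255.8, S_udd = 164.4, S_ddd = 105.7
Terminal payoffs (K − S): max(-257.9, 0) = 0, max(-115.8, 0) = 0, max(-24.43, 0) = 0, max(34.29, 0) = 34.29
Node uu (S = 284.2): continuation = 1/1.01·[0.2200·0.0000 + 0.7800·0.0000] = 0.0000; exercise value = 0.0000 ≤ continuation, so V_uu = 0.0000
Node ud (S = 182.7): continuation = 1/1.01·[0.2200·0.0000 + 0.7800·0.0000] = 0.0000; exercise value = 0.0000 ≤ continuation, so V_ud = 0.0000
Node dd (S = 117.5): continuation = 1/1.01·[0.2200·0.0000 + 0.7800·34.2950] = 26.4852; exercise value = 22.5500 ≤ continuation, so V_dd = 26.4852
Node u (S = 203): continuation = 1/1.01·[0.2200·0.0000 + 0.7800·0.0000] = 0.0000; exercise value = 0.0000 ≤ continuation, so V_u = 0.0000
Node d (S = 130.5): continuation = 1/1.01·[0.2200·0.0000 + 0.7800·26.4852] = 20.4540; exercise value = 9.5000 ≤ continuation, so V_d = 20.4540
Node 0 (S = 145): continuation = 1/1.01·[0.2200·0.0000 + 0.7800·20.4540] = 15.7961; exercise value = 0.0000 ≤ continuation, so V_0 = 15.7961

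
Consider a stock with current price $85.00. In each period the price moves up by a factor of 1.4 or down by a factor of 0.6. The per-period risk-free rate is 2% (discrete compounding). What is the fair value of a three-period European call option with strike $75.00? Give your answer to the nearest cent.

$30.82

Risk-neutral probability p = (1 + 0.02 − 0.6)/(1.4 − 0.6) = 0.4200/0.8000 = 0.5250
Terminal stock prices: S_uuu = 233.2, S_uud = 99.96, S_udd = 42.84, S_ddd = 18.36
Terminal payoffs (S − K): max(158.2, 0) = 158.2, max(24.96, 0) = 24.96, max(-32.16, 0) = 0, max(-56.64, 0) = 0
Node uu (S = 166.6): V_uu = 1/1.02·[0.5250·158.2400 + 0.4750·24.9600] = 93.0706
Node ud (S = 71.4): V_ud = 1/1.02·[0.5250·24.9600 + 0.4750·0.0000] = 12.8471
Node dd (S = 30.6): V_dd = 1/1.02·[0.5250·0.0000 + 0.4750·0.0000] = 0.0000
Node u (S = 119): V_u = 1/1.02·[0.5250·93.0706 + 0.4750·12.8471] = 53.8867
Node d (S = 51): V_d = 1/1.02·[0.5250·12.8471 + 0.4750·0.0000] = 6.6125
Node 0 (S = 85): V_0 = 1/1.02·[0.5250·53.8867 + 0.4750·6.6125] = 30.8151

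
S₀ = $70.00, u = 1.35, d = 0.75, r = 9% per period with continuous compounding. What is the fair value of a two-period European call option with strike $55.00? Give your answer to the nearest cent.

Risk-neutral probability p = (e^0.09 − 0.75)/(1.35 − 0.75) = 0.3442/0.6000 = 0.5736
Terminal stock prices: S_uu = 127.6, S_ud = 70.88, S_dd = 39.38
Terminal payoffs (S − K): max(72.58, 0) = 72.58, max(15.88, 0) = 15.88, max(-15.62, 0) = 0
Node u (S = 94.5): V_u = e^(−0.09)·[0.5736·72.5750 + 0.4264·15.8750] = 44.2338
Node d (S = 52.5): V_d = e^(−0.09)·[0.5736·15.8750 + 0.4264·0.0000] = 8.3225
Node 0 (S = 70): V_0 = e^(−0.09)·[0.5736·44.2338 + 0.4264·8.3225] = 26.4328

$26.43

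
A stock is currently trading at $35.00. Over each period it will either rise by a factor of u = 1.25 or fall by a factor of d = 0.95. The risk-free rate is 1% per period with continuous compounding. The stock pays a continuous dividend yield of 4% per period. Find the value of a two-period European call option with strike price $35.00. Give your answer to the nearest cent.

$0.91

Per-period risk-free factor R = e^0.01 = 1.0101; dividend-adjusted growth = e^(0.01−0.04) = 0.9704.
Risk-neutral probability p = (0.9704 − 0.95)/(1.25 − 0.95) = 0.0204/0.3000 = 0.0682
Terminal stock prices: S_uu = 54.69, S_ud = 41.56, S_dd = 31.59
Terminal payoffs (S − K): max(19.69, 0) = 19.69, max(6.562, 0) = 6.562, max(-3.413, 0) = 0
Node u (S = 43.75): V_u = e^(−0.01)·[0.0682·19.6875 + 0.9318·6.5625] = 7.3828
Node d (S = 33.25): V_d = e^(−0.01)·[0.0682·6.5625 + 0.9318·0.0000] = 0.4428
Node 0 (S = 35): V_0 = e^(−0.01)·[0.0682·7.3828 + 0.9318·0.4428] = 0.9067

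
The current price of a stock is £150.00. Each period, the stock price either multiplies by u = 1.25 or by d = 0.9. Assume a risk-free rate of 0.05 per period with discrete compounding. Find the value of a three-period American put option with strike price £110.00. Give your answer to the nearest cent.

£0.10

Risk-neutral probability p = (1 + 0.05 − 0.9)/(1.25 − 0.9) = 0.1500/0.3500 = 0.4286
Terminal stock prices: S_uuu = 293, S_uud = 210.9, S_udd = 151.9, S_ddd = 109.4
Terminal payoffs (K − S): max(-183, 0) = 0, max(-100.9, 0) = 0, max(-41.88, 0) = 0, max(0.65, 0) = 0.65
Node uu (S = 234.4): continuation = 1/1.05·[0.4286·0.0000 + 0.5714·0.0000] = 0.0000; exercise value = 0.0000 ≤ continuation, so V_uu = 0.0000
Node ud (S = 168.8): continuation = 1/1.05·[0.4286·0.0000 + 0.5714·0.0000] = 0.0000; exercise value = 0.0000 ≤ continuation, so V_ud = 0.0000
Node dd (S = 121.5): continuation = 1/1.05·[0.4286·0.0000 + 0.5714·0.6500] = 0.3537; exercise value = 0.0000 ≤ continuation, so V_dd = 0.3537
Node u (S = 187.5): continuation = 1/1.05·[0.4286·0.0000 + 0.5714·0.0000] = 0.0000; exercise value = 0.0000 ≤ continuation, so V_u = 0.0000
Node d (S = 135): continuation = 1/1.05·[0.4286·0.0000 + 0.5714·0.3537] = 0.1925; exercise value = 0.0000 ≤ continuation, so V_d = 0.1925
Node 0 (S = 150): continuation = 1/1.05·[0.4286·0.0000 + 0.5714·0.1925] = 0.1048; exercise value = 0.0000 ≤ continuation, so V_0 = 0.1048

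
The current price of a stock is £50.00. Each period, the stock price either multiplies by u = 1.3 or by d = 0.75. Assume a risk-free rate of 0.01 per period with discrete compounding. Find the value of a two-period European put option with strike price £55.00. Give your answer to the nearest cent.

Risk-neutral probability p = (1 + 0.01 − 0.75)/(1.3 − 0.75) = 0.2600/0.5500 = 0.4727
Terminal stock prices: S_uu = 84.5, S_ud = 48.75, S_dd = 28.12
Terminal payoffs (K − S): max(-29.5, 0) = 0, max(6.25, 0) = 6.25, max(26.88, 0) = 26.88
Node u (S = 65): V_u = 1/1.01·[0.4727·0.0000 + 0.5273·6.2500] = 3.2628
Node d (S = 37.5): V_d = 1/1.01·[0.4727·6.2500 + 0.5273·26.8750] = 16.9554
Node 0 (S = 50): V_0 = 1/1.01·[0.4727·3.2628 + 0.5273·16.9554] = 10.3788

£10.38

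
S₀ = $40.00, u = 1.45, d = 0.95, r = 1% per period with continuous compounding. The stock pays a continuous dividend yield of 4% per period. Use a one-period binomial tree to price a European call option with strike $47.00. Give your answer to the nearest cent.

$0.45

Per-period risk-free factor R = e^0.01 = 1.0101; dividend-adjusted growth = e^(0.01−0.04) = 0.9704.
Risk-neutral probability p = (0.9704 − 0.95)/(1.45 − 0.95) = 0.0204/0.5000 = 0.0409
Terminal stock prices: S_u = 58, S_d = 38
Terminal payoffs (S − K): max(11, 0) = 11, max(-9, 0) = 0
Node 0 (S = 40): V_0 = e^(−0.01)·[0.0409·11.0000 + 0.9591·0.0000] = 0.4453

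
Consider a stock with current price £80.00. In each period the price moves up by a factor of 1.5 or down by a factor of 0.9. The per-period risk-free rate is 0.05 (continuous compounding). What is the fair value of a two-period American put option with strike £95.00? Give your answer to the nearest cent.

Risk-neutral probability p = (e^0.05 − 0.9)/(1.5 − 0.9) = 0.1513/0.6000 = 0.2521
Terminal stock prices: S_uu = 180, S_ud = 108, S_dd = 64.8
Terminal payoffs (K − S): max(-85, 0) = 0, max(-13, 0) = 0, max(30.2, 0) = 30.2
Node u (S = 120): continuation = e^(−0.05)·[0.2521·0.0000 + 0.7479·0.0000] = 0.0000; exercise value = 0.0000 ≤ continuation, so V_u = 0.0000
Node d (S = 72): continuation = e^(−0.05)·[0.2521·0.0000 + 0.7479·30.2000] = 21.4845; exercise value = 23.0000 > continuation, so V_d = 23.0000 (exercise)
Node 0 (S = 80): continuation = e^(−0.05)·[0.2521·0.0000 + 0.7479·23.0000] = 16.3624; exercise value = 15.0000 ≤ continuation, so V_0 = 16.3624

£16.36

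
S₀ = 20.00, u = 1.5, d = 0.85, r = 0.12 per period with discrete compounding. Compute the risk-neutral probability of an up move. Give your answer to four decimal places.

p = 0.4154

Risk-neutral probability p = (1 + 0.12 − 0.85)/(1.5 − 0.85) = 0.2700/0.6500 = 0.4154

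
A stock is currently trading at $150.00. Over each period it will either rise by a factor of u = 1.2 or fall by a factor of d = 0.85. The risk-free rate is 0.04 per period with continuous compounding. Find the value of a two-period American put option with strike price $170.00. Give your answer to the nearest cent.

Risk-neutral probability p = (e^0.04 − 0.85)/(1.2 − 0.85) = 0.1908/0.3500 = 0.5452
Terminal stock prices: S_uu = 216, S_ud = 153, S_dd = 108.4
Terminal payoffs (K − S): max(-46, 0) = 0, max(17, 0) = 17, max(61.63, 0) = 61.63
Node u (S = 180): continuation = e^(−0.04)·[0.5452·0.0000 + 0.4548·17.0000] = 7.4289; exercise value = 0.0000 ≤ continuation, so V_u = 7.4289
Node d (S = 127.5): continuation = e^(−0.04)·[0.5452·17.0000 + 0.4548·61.6250] = 35.8342; exercise value = 42.5000 > continuation, so V_d = 42.5000 (exercise)
Node 0 (S = 150): continuation = e^(−0.04)·[0.5452·7.4289 + 0.4548·42.5000] = 22.4634; exercise value = 20.0000 ≤ continuation, so V_0 = 22.4634

$22.46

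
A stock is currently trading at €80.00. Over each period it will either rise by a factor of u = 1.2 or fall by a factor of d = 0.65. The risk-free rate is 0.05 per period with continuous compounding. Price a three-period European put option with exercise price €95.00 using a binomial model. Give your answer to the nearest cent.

€16.22

Risk-neutral probability p = (e^0.05 − 0.65)/(1.2 − 0.65) = 0.4013/0.5500 = 0.7296
Terminal stock prices: S_uuu = 138.2, S_uud = 74.88, S_udd = 40.56, S_ddd = 21.97
Terminal payoffs (K − S): max(-43.24, 0) = 0, max(20.12, 0) = 20.12, max(54.44, 0) = 54.44, max(73.03, 0) = 73.03
Node uu (S = 115.2): V_uu = e^(−0.05)·[0.7296·0.0000 + 0.2704·20.1200] = 5.1754
Node ud (S = 62.4): V_ud = e^(−0.05)·[0.7296·20.1200 + 0.2704·54.4400] = 27.9668
Node dd (S = 33.8): V_dd = e^(−0.05)·[0.7296·54.4400 + 0.2704·73.0300] = 56.5668
Node u (S = 96): V_u = e^(−0.05)·[0.7296·5.1754 + 0.2704·27.9668] = 10.7856
Node d (S = 52): V_d = e^(−0.05)·[0.7296·27.9668 + 0.2704·56.5668] = 33.9596
Node 0 (S = 80): V_0 = e^(−0.05)·[0.7296·10.7856 + 0.2704·33.9596] = 16.2206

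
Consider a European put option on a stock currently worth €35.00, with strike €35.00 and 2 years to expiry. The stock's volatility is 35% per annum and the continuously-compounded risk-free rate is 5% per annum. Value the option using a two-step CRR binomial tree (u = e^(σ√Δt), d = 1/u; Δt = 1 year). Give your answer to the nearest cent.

€4.23

CRR parameters: u = e^(σ√Δt) = e^(0.35·√1) = 1.4191, d = 1/u = 0.7047
Per-period rate: rΔt = 0.05·1 = 0.05, so R = e^0.05 = 1.0513
Risk-neutral probability p = (e^0.05 − 0.7047)/(1.4191 − 0.7047) = 0.3466/0.7144 = 0.4852
Terminal stock prices: S_uu = 70.48, S_ud = 35, S_dd = 17.38
Terminal payoffs (K − S): max(-35.48, 0) = 0, max(0, 0) = 0, max(17.62, 0) = 17.62
Node u (S = 49.67): V_u = e^(−0.05)·[0.4852·0.0000 + 0.5148·0.0000] = 0.0000
Node d (S = 24.66): V_d = e^(−0.05)·[0.4852·0.0000 + 0.5148·17.6195] = 8.6289
Node 0 (S = 35): V_0 = e^(−0.05)·[0.4852·0.0000 + 0.5148·8.6289] = 4.2259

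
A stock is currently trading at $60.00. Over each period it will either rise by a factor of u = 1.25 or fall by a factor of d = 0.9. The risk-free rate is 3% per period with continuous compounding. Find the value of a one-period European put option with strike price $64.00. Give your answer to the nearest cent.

Risk-neutral probability p = (e^0.03 − 0.9)/(1.25 − 0.9) = 0.1305/0.3500 = 0.3727
Terminal stock prices: S_u = 75, S_d = 54
Terminal payoffs (K − S): max(-11, 0) = 0, max(10, 0) = 10
Node 0 (S = 60): V_0 = e^(−0.03)·[0.3727·0.0000 + 0.6273·10.0000] = 6.0873

$6.09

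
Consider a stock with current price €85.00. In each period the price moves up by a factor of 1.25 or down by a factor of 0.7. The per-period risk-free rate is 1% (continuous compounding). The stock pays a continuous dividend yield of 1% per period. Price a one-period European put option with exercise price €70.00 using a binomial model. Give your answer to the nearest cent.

€4.73

Per-period risk-free factor R = e^0.01 = 1.0101; dividend-adjusted growth = e^(0.01−0.01) = 1.0000.
Risk-neutral probability p = (1.0000 − 0.7)/(1.25 − 0.7) = 0.3000/0.5500 = 0.5455
Terminal stock prices: S_u = 106.2, S_d = 59.5
Terminal payoffs (K − S): max(-36.25, 0) = 0, max(10.5, 0) = 10.5
Node 0 (S = 85): V_0 = e^(−0.01)·[0.5455·0.0000 + 0.4545·10.5000] = 4.7252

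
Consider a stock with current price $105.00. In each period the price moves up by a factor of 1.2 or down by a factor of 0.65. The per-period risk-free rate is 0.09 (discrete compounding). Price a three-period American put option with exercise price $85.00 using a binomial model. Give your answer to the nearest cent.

Risk-neutral probability p = (1 + 0.09 − 0.65)/(1.2 − 0.65) = 0.4400/0.5500 = 0.8000
Terminal stock prices: S_uuu = 181.4, S_uud = 98.28, S_udd = 53.24, S_ddd = 28.84
Terminal payoffs (K − S): max(-96.44, 0) = 0, max(-13.28, 0) = 0, max(31.76, 0) = 31.76, max(56.16, 0) = 56.16
Node uu (S = 151.2): continuation = 1/1.09·[0.8000·0.0000 + 0.2000·0.0000] = 0.0000; exercise value = 0.0000 ≤ continuation, so V_uu = 0.0000
Node ud (S = 81.9): continuation = 1/1.09·[0.8000·0.0000 + 0.2000·31.7650] = 5.8284; exercise value = 3.1000 ≤ continuation, so V_ud = 5.8284
Node dd (S = 44.36): continuation = 1/1.09·[0.8000·31.7650 + 0.2000·56.1644] = 33.6192; exercise value = 40.6375 > continuation, so V_dd = 40.6375 (exercise)
Node u (S = 126): continuation = 1/1.09·[0.8000·0.0000 + 0.2000·5.8284] = 1.0694; exercise value = 0.0000 ≤ continuation, so V_u = 1.0694
Node d (S = 68.25): continuation = 1/1.09·[0.8000·5.8284 + 0.2000·40.6375] = 11.7342; exercise value = 16.7500 > continuation, so V_d = 16.7500 (exercise)
Node 0 (S = 105): continuation = 1/1.09·[0.8000·1.0694 + 0.2000·16.7500] = 3.8583; exercise value = 0.0000 ≤ continuation, so V_0 = 3.8583

$3.86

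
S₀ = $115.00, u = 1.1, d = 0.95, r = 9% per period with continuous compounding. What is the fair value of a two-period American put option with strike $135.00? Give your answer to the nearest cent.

$20.00

Risk-neutral probability p = (e^0.09 − 0.95)/(1.1 − 0.95) = 0.1442/0.1500 = 0.9612
Terminal stock prices: S_uu = 139.2, S_ud = 120.2, S_dd = 103.8
Terminal payoffs (K − S): max(-4.15, 0) = 0, max(14.82, 0) = 14.82, max(31.21, 0) = 31.21
Node u (S = 126.5): continuation = e^(−0.09)·[0.9612·0.0000 + 0.0388·14.8250] = 0.5262; exercise value = 8.5000 > continuation, so V_u = 8.5000 (exercise)
Node d (S = 109.2): continuation = e^(−0.09)·[0.9612·14.8250 + 0.0388·31.2125] = 14.1307; exercise value = 25.7500 > continuation, so V_d = 25.7500 (exercise)
Node 0 (S = 115): continuation = e^(−0.09)·[0.9612·8.5000 + 0.0388·25.7500] = 8.3807; exercise value = 20.0000 > continuation, so V_0 = 20.0000 (exercise)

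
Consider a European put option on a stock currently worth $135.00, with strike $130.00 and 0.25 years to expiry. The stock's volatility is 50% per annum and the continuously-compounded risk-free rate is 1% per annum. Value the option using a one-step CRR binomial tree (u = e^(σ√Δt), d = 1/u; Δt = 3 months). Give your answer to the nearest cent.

$13.82

CRR parameters: u = e^(σ√Δt) = e^(0.5·√0.25) = 1.2840, d = 1/u = 0.7788
Per-period rate: rΔt = 0.01·0.25 = 0.0025, so R = e^0.0025 = 1.0025
Risk-neutral probability p = (e^0.0025 − 0.7788)/(1.2840 − 0.7788) = 0.2237/0.5052 = 0.4428
Terminal stock prices: S_u = 173.3, S_d = 105.1
Terminal payoffs (K − S): max(-43.34, 0) = 0, max(24.86, 0) = 24.86
Node 0 (S = 135): V_0 = e^(−0.0025)·[0.4428·0.0000 + 0.5572·24.8619] = 13.8190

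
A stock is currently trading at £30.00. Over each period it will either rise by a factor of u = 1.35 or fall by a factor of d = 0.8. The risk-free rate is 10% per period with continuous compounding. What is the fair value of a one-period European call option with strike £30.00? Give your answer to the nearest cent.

£5.27

Risk-neutral probability p = (e^0.1 − 0.8)/(1.35 − 0.8) = 0.3052/0.5500 = 0.5549
Terminal stock prices: S_u = 40.5, S_d = 24
Terminal payoffs (S − K): max(10.5, 0) = 10.5, max(-6, 0) = 0
Node 0 (S = 30): V_0 = e^(−0.1)·[0.5549·10.5000 + 0.4451·0.0000] = 5.2716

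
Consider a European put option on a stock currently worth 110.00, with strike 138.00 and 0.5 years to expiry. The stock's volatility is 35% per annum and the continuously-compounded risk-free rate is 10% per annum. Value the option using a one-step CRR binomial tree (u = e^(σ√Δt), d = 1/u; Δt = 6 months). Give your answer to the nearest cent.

CRR parameters: u = e^(σ√Δt) = e^(0.35·√0.5) = 1.2808, d = 1/u = 0.7808
Per-period rate: rΔt = 0.1·0.5 = 0.05, so R = e^0.05 = 1.0513
Risk-neutral probability p = (e^0.05 − 0.7808)/(1.2808 − 0.7808) = 0.2705/0.5000 = 0.5410
Terminal stock prices: S_u = 140.9, S_d = 85.88
Terminal payoffs (K − S): max(-2.888, 0) = 0, max(52.12, 0) = 52.12
Node 0 (S = 110): V_0 = e^(−0.05)·[0.5410·0.0000 + 0.4590·52.1164] = 22.7560

22.76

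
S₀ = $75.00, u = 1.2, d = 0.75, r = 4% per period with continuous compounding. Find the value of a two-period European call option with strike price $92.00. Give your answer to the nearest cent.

$6.17

Risk-neutral probability p = (e^0.04 − 0.75)/(1.2 − 0.75) = 0.2908/0.4500 = 0.6462
Terminal stock prices: S_uu = 108, S_ud = 67.5, S_dd = 42.19
Terminal payoffs (S − K): max(16, 0) = 16, max(-24.5, 0) = 0, max(-49.81, 0) = 0
Node u (S = 90): V_u = e^(−0.04)·[0.6462·16.0000 + 0.3538·0.0000] = 9.9345
Node d (S = 56.25): V_d = e^(−0.04)·[0.6462·0.0000 + 0.3538·0.0000] = 0.0000
Node 0 (S = 75): V_0 = e^(−0.04)·[0.6462·9.9345 + 0.3538·0.0000] = 6.1684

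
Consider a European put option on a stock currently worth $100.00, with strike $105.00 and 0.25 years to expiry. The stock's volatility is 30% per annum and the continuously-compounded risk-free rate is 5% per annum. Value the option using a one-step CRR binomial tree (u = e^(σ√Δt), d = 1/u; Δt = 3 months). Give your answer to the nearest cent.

$9.27

CRR parameters: u = e^(σ√Δt) = e^(0.3·√0.25) = 1.1618, d = 1/u = 0.8607
Per-period rate: rΔt = 0.05·0.25 = 0.0125, so R = e^0.0125 = 1.0126
Risk-neutral probability p = (e^0.0125 − 0.8607)/(1.1618 − 0.8607) = 0.1519/0.3011 = 0.5043
Terminal stock prices: S_u = 116.2, S_d = 86.07
Terminal payoffs (K − S): max(-11.18, 0) = 0, max(18.93, 0) = 18.93
Node 0 (S = 100): V_0 = e^(−0.0125)·[0.5043·0.0000 + 0.4957·18.9292] = 9.2659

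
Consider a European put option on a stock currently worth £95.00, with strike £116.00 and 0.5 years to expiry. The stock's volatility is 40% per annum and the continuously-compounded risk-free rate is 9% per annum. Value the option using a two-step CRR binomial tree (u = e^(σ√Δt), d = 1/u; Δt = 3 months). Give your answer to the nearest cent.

£22.21

CRR parameters: u = e^(σ√Δt) = e^(0.4·√0.25) = 1.2214, d = 1/u = 0.8187
Per-period rate: rΔt = 0.09·0.25 = 0.0225, so R = e^0.0225 = 1.0228
Risk-neutral probability p = (e^0.0225 − 0.8187)/(1.2214 − 0.8187) = 0.2040/0.4027 = 0.5067
Terminal stock prices: S_uu = 141.7, S_ud = 95, S_dd = 63.68
Terminal payoffs (K − S): max(-25.72, 0) = 0, max(21, 0) = 21, max(52.32, 0) = 52.32
Node u (S = 116): V_u = e^(−0.0225)·[0.5067·0.0000 + 0.4933·21.0000] = 10.1293
Node d (S = 77.78): V_d = e^(−0.0225)·[0.5067·21.0000 + 0.4933·52.3196] = 35.6397
Node 0 (S = 95): V_0 = e^(−0.0225)·[0.5067·10.1293 + 0.4933·35.6397] = 22.2088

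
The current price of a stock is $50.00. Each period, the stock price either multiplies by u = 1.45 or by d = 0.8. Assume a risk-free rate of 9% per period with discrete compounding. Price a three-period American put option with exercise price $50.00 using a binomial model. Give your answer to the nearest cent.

Risk-neutral probability p = (1 + 0.09 − 0.8)/(1.45 − 0.8) = 0.2900/0.6500 = 0.4462
Terminal stock prices: S_uuu = 152.4, S_uud = 84.1, S_udd = 46.4, S_ddd = 25.6
Terminal payoffs (K − S): max(-102.4, 0) = 0, max(-34.1, 0) = 0, max(3.6, 0) = 3.6, max(24.4, 0) = 24.4
Node uu (S = 105.1): continuation = 1/1.09·[0.4462·0.0000 + 0.5538·0.0000] = 0.0000; exercise value = 0.0000 ≤ continuation, so V_uu = 0.0000
Node ud (S = 58): continuation = 1/1.09·[0.4462·0.0000 + 0.5538·3.6000] = 1.8292; exercise value = 0.0000 ≤ continuation, so V_ud = 1.8292
Node dd (S = 32): continuation = 1/1.09·[0.4462·3.6000 + 0.5538·24.4000] = 13.8716; exercise value = 18.0000 > continuation, so V_dd = 18.0000 (exercise)
Node u (S = 72.5): continuation = 1/1.09·[0.4462·0.0000 + 0.5538·1.8292] = 0.9295; exercise value = 0.0000 ≤ continuation, so V_u = 0.9295
Node d (S = 40): continuation = 1/1.09·[0.4462·1.8292 + 0.5538·18.0000] = 9.8948; exercise value = 10.0000 > continuation, so V_d = 10.0000 (exercise)
Node 0 (S = 50): continuation = 1/1.09·[0.4462·0.9295 + 0.5538·10.0000] = 5.4616; exercise value = 0.0000 ≤ continuation, so V_0 = 5.4616

$5.46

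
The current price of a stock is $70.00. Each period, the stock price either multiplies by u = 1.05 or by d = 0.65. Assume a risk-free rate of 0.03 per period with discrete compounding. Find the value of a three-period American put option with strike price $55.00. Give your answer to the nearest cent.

$0.98

Risk-neutral probability p = (1 + 0.03 − 0.65)/(1.05 − 0.65) = 0.3800/0.4000 = 0.9500
Terminal stock prices: S_uuu = 81.03, S_uud = 50.16, S_udd = 31.05, S_ddd = 19.22
Terminal payoffs (K − S): max(-26.03, 0) = 0, max(4.836, 0) = 4.836, max(23.95, 0) = 23.95, max(35.78, 0) = 35.78
Node uu (S = 77.17): continuation = 1/1.03·[0.9500·0.0000 + 0.0500·4.8362] = 0.2348; exercise value = 0.0000 ≤ continuation, so V_uu = 0.2348
Node ud (S = 47.77): continuation = 1/1.03·[0.9500·4.8362 + 0.0500·23.9462] = 5.6231; exercise value = 7.2250 > continuation, so V_ud = 7.2250 (exercise)
Node dd (S = 29.58): continuation = 1/1.03·[0.9500·23.9462 + 0.0500·35.7763] = 23.8231; exercise value = 25.4250 > continuation, so V_dd = 25.4250 (exercise)
Node u (S = 73.5): continuation = 1/1.03·[0.9500·0.2348 + 0.0500·7.2250] = 0.5673; exercise value = 0.0000 ≤ continuation, so V_u = 0.5673
Node d (S = 45.5): continuation = 1/1.03·[0.9500·7.2250 + 0.0500·25.4250] = 7.8981; exercise value = 9.5000 > continuation, so V_d = 9.5000 (exercise)
Node 0 (S = 70): continuation = 1/1.03·[0.9500·0.5673 + 0.0500·9.5000] = 0.9844; exercise value = 0.0000 ≤ continuation, so V_0 = 0.9844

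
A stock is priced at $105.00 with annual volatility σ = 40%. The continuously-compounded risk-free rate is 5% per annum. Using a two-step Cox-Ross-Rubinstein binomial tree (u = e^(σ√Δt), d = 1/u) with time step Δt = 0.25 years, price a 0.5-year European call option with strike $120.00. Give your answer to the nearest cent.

$8.28

CRR parameters: u = e^(σ√Δt) = e^(0.4·√0.25) = 1.2214, d = 1/u = 0.8187
Per-period rate: rΔt = 0.05·0.25 = 0.0125, so R = e^0.0125 = 1.0126
Risk-neutral probability p = (e^0.0125 − 0.8187)/(1.2214 − 0.8187) = 0.1938/0.4027 = 0.4814
Terminal stock prices: S_uu = 156.6, S_ud = 105, S_dd = 70.38
Terminal payoffs (S − K): max(36.64, 0) = 36.64, max(-15, 0) = 0, max(-49.62, 0) = 0
Node u (S = 128.2): V_u = e^(−0.0125)·[0.4814·36.6416 + 0.5186·0.0000] = 17.4203
Node d (S = 85.97): V_d = e^(−0.0125)·[0.4814·0.0000 + 0.5186·0.0000] = 0.0000
Node 0 (S = 105): V_0 = e^(−0.0125)·[0.4814·17.4203 + 0.5186·0.0000] = 8.2820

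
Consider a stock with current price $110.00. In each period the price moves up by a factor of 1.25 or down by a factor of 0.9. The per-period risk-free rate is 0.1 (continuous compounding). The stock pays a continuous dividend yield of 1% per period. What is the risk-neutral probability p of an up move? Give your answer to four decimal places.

Per-period risk-free factor R = e^0.1 = 1.1052; dividend-adjusted growth = e^(0.1−0.01) = 1.0942.
Risk-neutral probability p = (1.0942 − 0.9)/(1.25 − 0.9) = 0.1942/0.3500 = 0.5548

p = 0.5548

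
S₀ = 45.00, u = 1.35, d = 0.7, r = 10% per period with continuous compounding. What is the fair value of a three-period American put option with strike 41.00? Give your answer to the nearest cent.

Risk-neutral probability p = (e^0.1 − 0.7)/(1.35 − 0.7) = 0.4052/0.6500 = 0.6233
Terminal stock prices: S_uuu = 110.7, S_uud = 57.41, S_udd = 29.77, S_ddd = 15.43
Terminal payoffs (K − S): max(-69.72, 0) = 0, max(-16.41, 0) = 0, max(11.23, 0) = 11.23, max(25.57, 0) = 25.57
Node uu (S = 82.01): continuation = e^(−0.1)·[0.6233·0.0000 + 0.3767·0.0000] = 0.0000; exercise value = 0.0000 ≤ continuation, so V_uu = 0.0000
Node ud (S = 42.53): continuation = e^(−0.1)·[0.6233·0.0000 + 0.3767·11.2325] = 3.8282; exercise value = 0.0000 ≤ continuation, so V_ud = 3.8282
Node dd (S = 22.05): continuation = e^(−0.1)·[0.6233·11.2325 + 0.3767·25.5650] = 15.0483; exercise value = 18.9500 > continuation, so V_dd = 18.9500 (exercise)
Node u (S = 60.75): continuation = e^(−0.1)·[0.6233·0.0000 + 0.3767·3.8282] = 1.3047; exercise value = 0.0000 ≤ continuation, so V_u = 1.3047
Node d (S = 31.5): continuation = e^(−0.1)·[0.6233·3.8282 + 0.3767·18.9500] = 8.6177; exercise value = 9.5000 > continuation, so V_d = 9.5000 (exercise)
Node 0 (S = 45): continuation = e^(−0.1)·[0.6233·1.3047 + 0.3767·9.5000] = 3.9736; exercise value = 0.0000 ≤ continuation, so V_0 = 3.9736

3.97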